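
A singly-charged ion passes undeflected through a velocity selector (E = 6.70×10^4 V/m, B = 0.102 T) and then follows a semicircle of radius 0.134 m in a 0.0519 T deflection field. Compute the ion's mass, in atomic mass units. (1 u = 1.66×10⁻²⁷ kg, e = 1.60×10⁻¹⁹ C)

v = E/B₁ = 6.57×10^5 m/s.
From r = mv/(qB₂), m = qB₂r/v = (1×1.60×10^-19)(0.0519)(0.134) / (6.57×10^5) = 1.69×10^-27 kg.
In atomic mass units: m = 1.69×10^-27 / 1.66×10^-27 = 1.02 u.

m ≈ 1.02 u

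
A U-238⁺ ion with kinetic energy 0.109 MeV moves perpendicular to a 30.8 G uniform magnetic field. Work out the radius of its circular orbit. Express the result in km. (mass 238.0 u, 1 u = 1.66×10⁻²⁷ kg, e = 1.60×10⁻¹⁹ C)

Convert the energy: K = 0.109 MeV = 1.74×10^-14 J.
v = √(2K/m) = √(2·1.74×10^-14/3.95×10^-25) = 2.97×10^5 m/s.
r = mv/(qB) = (3.95×10^-25)(2.97×10^5) / [(1×1.60×10^-19)(3.08×10^-3)] = 238 m.

r ≈ 0.238 km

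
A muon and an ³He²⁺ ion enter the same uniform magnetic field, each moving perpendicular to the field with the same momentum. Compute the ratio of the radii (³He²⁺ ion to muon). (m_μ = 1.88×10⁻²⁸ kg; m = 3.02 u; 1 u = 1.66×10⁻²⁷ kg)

ratio ≈ 0.500

r = p/(qB) ⇒ at equal p, r ∝ 1/q.
r_{³He²⁺ ion}/r_{muon} = 0.500.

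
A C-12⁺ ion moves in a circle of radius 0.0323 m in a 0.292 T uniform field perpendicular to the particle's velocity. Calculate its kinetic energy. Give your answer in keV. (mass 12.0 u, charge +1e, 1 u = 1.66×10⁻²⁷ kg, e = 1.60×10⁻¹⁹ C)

K ≈ 0.357 keV

v = qBr/m = (1×1.60×10^-19)(0.292)(0.0323) / (1.99×10^-26) = 7.58×10^4 m/s.
K = ½mv² = 0.5·(1.99×10^-26)·(7.58×10^4)² = 5.72×10^-17 J = 0.357 keV.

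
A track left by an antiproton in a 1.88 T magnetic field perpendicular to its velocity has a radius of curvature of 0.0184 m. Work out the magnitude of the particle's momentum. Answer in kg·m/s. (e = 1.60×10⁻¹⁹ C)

p ≈ 5.53×10^-21 kg·m/s

Since qvB = mv²/r, the momentum p = mv = qBr.
p = (1×1.60×10^-19)(1.88)(0.0184) = 5.53×10^-21 kg·m/s.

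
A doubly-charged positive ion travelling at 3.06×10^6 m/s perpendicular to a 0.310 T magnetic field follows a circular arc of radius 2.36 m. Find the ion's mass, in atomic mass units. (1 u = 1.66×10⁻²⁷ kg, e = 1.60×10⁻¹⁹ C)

qvB = mv²/r ⇒ m = qBr/v.
m = (2×1.60×10^-19)(0.310)(2.36) / (3.06×10^6) = 7.65×10^-26 kg = 46.1 u.

m ≈ 46.1 u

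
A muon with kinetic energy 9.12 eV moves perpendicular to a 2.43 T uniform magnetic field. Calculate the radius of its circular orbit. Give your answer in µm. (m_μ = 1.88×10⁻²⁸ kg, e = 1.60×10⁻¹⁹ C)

r ≈ 60.2 µm

Convert the energy: K = 9.12 eV = 1.46×10^-18 J.
v = √(2K/m) = √(2·1.46×10^-18/1.88×10^-28) = 1.25×10^5 m/s.
r = mv/(qB) = (1.88×10^-28)(1.25×10^5) / [(1×1.60×10^-19)(2.43)] = 6.02×10^-5 m.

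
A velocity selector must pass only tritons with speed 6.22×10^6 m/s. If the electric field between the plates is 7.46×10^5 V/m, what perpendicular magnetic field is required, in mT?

qE = qvB ⇒ B = E/v = (7.46×10^5) / (6.22×10^6) = 0.120 T.

B ≈ 120 mT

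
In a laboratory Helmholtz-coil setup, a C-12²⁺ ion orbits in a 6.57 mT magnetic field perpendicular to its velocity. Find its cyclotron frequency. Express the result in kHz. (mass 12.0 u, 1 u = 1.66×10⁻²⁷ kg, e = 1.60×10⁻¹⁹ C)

f ≈ 16.8 kHz

f = qB/(2πm) = (2×1.60×10^-19)(6.57×10^-3) / [2π(1.99×10^-26)] = 1.68×10^4 Hz.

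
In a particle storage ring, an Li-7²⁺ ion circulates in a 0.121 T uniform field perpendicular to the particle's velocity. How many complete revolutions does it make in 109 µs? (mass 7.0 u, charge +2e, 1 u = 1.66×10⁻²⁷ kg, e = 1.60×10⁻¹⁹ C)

N = 57

T = 2πm/(qB) = 2π(1.162×10^-26) / [(2×1.60×10^-19)(0.121)] = 1.8856×10^-6 s.
N = t/T = 1.09×10^-4 / 1.8856×10^-6 ≈ 57.81, so 57 complete revolutions.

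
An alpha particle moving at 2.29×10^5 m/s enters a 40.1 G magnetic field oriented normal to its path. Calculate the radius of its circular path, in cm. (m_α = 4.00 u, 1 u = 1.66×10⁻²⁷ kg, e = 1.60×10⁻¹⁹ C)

The magnetic force provides the centripetal force: qvB = mv²/r, so r = mv/(qB).
r = (6.64×10^-27 kg)(2.29×10^5 m/s) / [(2×1.60×10^-19 C)(4.01×10^-3 T)] = 1.18 m.

r ≈ 118 cm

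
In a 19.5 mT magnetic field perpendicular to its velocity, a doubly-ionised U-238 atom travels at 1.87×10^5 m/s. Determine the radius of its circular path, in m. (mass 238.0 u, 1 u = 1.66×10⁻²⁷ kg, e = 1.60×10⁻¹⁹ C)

r ≈ 11.8 m

The magnetic force provides the centripetal force: qvB = mv²/r, so r = mv/(qB).
r = (3.95×10^-25 kg)(1.87×10^5 m/s) / [(2×1.60×10^-19 C)(0.0195 T)] = 11.8 m.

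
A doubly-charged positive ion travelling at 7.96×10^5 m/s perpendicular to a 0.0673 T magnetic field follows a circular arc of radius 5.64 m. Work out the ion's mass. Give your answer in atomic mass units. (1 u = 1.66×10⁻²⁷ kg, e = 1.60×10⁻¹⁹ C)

m ≈ 91.9 u

qvB = mv²/r ⇒ m = qBr/v.
m = (2×1.60×10^-19)(0.0673)(5.64) / (7.96×10^5) = 1.53×10^-25 kg = 91.9 u.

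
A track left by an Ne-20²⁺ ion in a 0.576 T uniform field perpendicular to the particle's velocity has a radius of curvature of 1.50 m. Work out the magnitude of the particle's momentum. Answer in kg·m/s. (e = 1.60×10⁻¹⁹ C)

p ≈ 2.76×10^-19 kg·m/s

Since qvB = mv²/r, the momentum p = mv = qBr.
p = (2×1.60×10^-19)(0.576)(1.50) = 2.76×10^-19 kg·m/s.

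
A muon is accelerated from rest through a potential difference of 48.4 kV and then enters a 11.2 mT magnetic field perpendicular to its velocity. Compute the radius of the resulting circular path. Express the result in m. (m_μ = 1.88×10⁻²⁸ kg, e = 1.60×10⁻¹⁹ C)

The kinetic energy gained is K = qV = (1×1.60×10^-19)(4.84×10^4) = 7.74×10^-15 J.
v = √(2K/m) = 9.08×10^6 m/s.
r = mv/(qB) = (1.88×10^-28)(9.08×10^6) / [(1×1.60×10^-19)(0.0112)] = 0.952 m.

r ≈ 0.952 m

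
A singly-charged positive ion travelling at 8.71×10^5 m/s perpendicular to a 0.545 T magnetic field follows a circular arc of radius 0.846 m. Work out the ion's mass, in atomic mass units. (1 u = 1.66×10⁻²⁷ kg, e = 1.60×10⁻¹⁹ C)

qvB = mv²/r ⇒ m = qBr/v.
m = (1×1.60×10^-19)(0.545)(0.846) / (8.71×10^5) = 8.47×10^-26 kg = 51.0 u.

m ≈ 51.0 u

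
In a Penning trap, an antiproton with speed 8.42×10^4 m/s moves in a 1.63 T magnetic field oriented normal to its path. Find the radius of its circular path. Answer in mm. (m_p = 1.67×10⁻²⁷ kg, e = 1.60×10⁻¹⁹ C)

The magnetic force provides the centripetal force: qvB = mv²/r, so r = mv/(qB).
r = (1.67×10^-27 kg)(8.42×10^4 m/s) / [(1×1.60×10^-19 C)(1.63 T)] = 5.39×10^-4 m.

r ≈ 0.539 mm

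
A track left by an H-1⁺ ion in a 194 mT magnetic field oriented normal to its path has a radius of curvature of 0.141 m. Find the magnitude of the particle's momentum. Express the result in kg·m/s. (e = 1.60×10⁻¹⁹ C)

Since qvB = mv²/r, the momentum p = mv = qBr.
p = (1×1.60×10^-19)(0.194)(0.141) = 4.38×10^-21 kg·m/s.

p ≈ 4.38×10^-21 kg·m/s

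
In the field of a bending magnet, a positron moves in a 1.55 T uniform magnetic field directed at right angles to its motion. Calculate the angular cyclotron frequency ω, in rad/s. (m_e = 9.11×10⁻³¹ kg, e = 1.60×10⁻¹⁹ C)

ω = qB/m = (1×1.60×10^-19)(1.55) / (9.11×10^-31) = 2.72×10^11 rad/s.

ω ≈ 2.72×10^11 rad/s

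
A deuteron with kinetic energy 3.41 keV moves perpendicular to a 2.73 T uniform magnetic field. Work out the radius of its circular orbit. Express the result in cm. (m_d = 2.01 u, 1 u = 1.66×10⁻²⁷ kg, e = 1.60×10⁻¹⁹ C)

r ≈ 0.437 cm

Convert the energy: K = 3.41 keV = 5.46×10^-16 J.
v = √(2K/m) = √(2·5.46×10^-16/3.34×10^-27) = 5.72×10^5 m/s.
r = mv/(qB) = (3.34×10^-27)(5.72×10^5) / [(1×1.60×10^-19)(2.73)] = 4.37×10^-3 m.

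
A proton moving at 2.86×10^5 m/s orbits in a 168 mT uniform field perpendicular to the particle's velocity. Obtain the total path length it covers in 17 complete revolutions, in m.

r = mv/(qB) = 0.0178 m, so one revolution covers 2πr = 0.112 m.
In 17 revolutions: L = 17·2πr = 1.90 m.

L ≈ 1.90 m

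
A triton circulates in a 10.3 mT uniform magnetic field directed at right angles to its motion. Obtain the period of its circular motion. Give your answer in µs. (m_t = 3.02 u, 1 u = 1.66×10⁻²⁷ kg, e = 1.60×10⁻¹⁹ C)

The cyclotron period is independent of speed: T = 2πm/(qB).
T = 2π(5.01×10^-27) / [(1×1.60×10^-19)(0.0103)] = 1.91×10^-5 s.

T ≈ 19.1 µs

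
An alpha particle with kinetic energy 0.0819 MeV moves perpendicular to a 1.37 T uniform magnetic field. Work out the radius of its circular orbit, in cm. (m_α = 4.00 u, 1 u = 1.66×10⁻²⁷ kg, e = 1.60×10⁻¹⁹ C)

Convert the energy: K = 0.0819 MeV = 1.31×10^-14 J.
v = √(2K/m) = √(2·1.31×10^-14/6.64×10^-27) = 1.99×10^6 m/s.
r = mv/(qB) = (6.64×10^-27)(1.99×10^6) / [(2×1.60×10^-19)(1.37)] = 0.0301 m.

r ≈ 3.01 cm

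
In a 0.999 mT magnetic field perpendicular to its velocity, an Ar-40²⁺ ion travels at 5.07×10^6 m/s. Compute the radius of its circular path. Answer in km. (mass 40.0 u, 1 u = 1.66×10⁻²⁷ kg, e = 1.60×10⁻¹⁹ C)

The magnetic force provides the centripetal force: qvB = mv²/r, so r = mv/(qB).
r = (6.64×10^-26 kg)(5.07×10^6 m/s) / [(2×1.60×10^-19 C)(9.99×10^-4 T)] = 1050 m.

r ≈ 1.05 km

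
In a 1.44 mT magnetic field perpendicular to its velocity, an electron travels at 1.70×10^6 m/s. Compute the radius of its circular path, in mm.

The magnetic force provides the centripetal force: qvB = mv²/r, so r = mv/(qB).
r = (9.11×10^-31 kg)(1.70×10^6 m/s) / [(1×1.60×10^-19 C)(1.44×10^-3 T)] = 6.72×10^-3 m.

r ≈ 6.72 mm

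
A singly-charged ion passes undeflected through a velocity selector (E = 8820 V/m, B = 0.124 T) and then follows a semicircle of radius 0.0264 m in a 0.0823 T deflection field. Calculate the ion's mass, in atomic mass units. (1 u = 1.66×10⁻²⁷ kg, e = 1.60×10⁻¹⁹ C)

v = E/B₁ = 7.11×10^4 m/s.
From r = mv/(qB₂), m = qB₂r/v = (1×1.60×10^-19)(0.0823)(0.0264) / (7.11×10^4) = 4.89×10^-27 kg.
In atomic mass units: m = 4.89×10^-27 / 1.66×10^-27 = 2.94 u.

m ≈ 2.94 u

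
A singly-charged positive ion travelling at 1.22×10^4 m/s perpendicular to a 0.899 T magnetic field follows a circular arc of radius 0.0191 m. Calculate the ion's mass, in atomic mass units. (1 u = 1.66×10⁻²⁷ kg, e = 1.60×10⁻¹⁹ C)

m ≈ 136 u

qvB = mv²/r ⇒ m = qBr/v.
m = (1×1.60×10^-19)(0.899)(0.0191) / (1.22×10^4) = 2.25×10^-25 kg = 136 u.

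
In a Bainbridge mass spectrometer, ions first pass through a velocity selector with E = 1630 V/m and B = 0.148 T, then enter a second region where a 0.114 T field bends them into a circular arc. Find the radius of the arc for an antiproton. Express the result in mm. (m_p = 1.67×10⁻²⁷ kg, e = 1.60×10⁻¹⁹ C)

The selector passes v = E/B = 1630/0.148 = 1.10×10^4 m/s.
In the deflection region, r = mv/(qB₂) = (1.67×10^-27)(1.10×10^4) / [(1×1.60×10^-19)(0.114)] = 1.01×10^-3 m.

r ≈ 1.01 mm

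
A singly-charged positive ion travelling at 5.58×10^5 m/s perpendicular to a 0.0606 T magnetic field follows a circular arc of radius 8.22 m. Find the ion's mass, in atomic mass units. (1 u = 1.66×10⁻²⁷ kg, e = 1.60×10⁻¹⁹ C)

qvB = mv²/r ⇒ m = qBr/v.
m = (1×1.60×10^-19)(0.0606)(8.22) / (5.58×10^5) = 1.43×10^-25 kg = 86.0 u.

m ≈ 86.0 u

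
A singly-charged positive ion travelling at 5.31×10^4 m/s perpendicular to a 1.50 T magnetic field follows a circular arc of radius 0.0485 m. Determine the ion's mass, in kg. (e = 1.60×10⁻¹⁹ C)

m ≈ 2.19×10^-25 kg

qvB = mv²/r ⇒ m = qBr/v.
m = (1×1.60×10^-19)(1.50)(0.0485) / (5.31×10^4) = 2.19×10^-25 kg.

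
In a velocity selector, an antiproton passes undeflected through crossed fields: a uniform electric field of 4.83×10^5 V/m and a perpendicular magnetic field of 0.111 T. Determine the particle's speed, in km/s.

v ≈ 4350 km/s

For zero net force, qE = qvB, so v = E/B.
v = (4.83×10^5) / (0.111) = 4.35×10^6 m/s.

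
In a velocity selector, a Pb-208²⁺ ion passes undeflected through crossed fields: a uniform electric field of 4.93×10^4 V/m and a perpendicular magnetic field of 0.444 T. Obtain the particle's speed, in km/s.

For zero net force, qE = qvB, so v = E/B.
v = (4.93×10^4) / (0.444) = 1.11×10^5 m/s.

v ≈ 111 km/s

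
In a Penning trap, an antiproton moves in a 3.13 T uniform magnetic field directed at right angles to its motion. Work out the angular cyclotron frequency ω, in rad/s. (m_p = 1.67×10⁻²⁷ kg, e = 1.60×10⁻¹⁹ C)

ω = qB/m = (1×1.60×10^-19)(3.13) / (1.67×10^-27) = 3.00×10^8 rad/s.

ω ≈ 3.00×10^8 rad/s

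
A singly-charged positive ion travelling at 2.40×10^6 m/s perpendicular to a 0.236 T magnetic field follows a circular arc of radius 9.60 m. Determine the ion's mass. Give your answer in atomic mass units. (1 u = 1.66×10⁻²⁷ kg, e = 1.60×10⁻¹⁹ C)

qvB = mv²/r ⇒ m = qBr/v.
m = (1×1.60×10^-19)(0.236)(9.60) / (2.40×10^6) = 1.51×10^-25 kg = 91.0 u.

m ≈ 91.0 u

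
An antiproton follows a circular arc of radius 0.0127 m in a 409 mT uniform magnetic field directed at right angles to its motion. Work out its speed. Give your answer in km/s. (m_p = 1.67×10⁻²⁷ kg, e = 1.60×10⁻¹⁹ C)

From qvB = mv²/r, v = qBr/m.
v = (1×1.60×10^-19)(0.409)(0.0127) / (1.67×10^-27) = 4.98×10^5 m/s.

v ≈ 498 km/s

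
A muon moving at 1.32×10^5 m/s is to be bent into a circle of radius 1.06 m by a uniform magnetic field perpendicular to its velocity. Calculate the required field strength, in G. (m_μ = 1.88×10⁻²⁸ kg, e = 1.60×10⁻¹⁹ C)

B ≈ 1.46 G

qvB = mv²/r gives B = mv/(qr).
B = (1.88×10^-28)(1.32×10^5) / [(1×1.60×10^-19)(1.06)] = 1.46×10^-4 T.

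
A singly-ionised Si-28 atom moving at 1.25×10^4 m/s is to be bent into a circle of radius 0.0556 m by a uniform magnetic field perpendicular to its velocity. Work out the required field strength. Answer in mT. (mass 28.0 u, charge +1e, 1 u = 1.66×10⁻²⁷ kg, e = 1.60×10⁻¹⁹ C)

qvB = mv²/r gives B = mv/(qr).
B = (4.65×10^-26)(1.25×10^4) / [(1×1.60×10^-19)(0.0556)] = 0.0653 T.

B ≈ 65.3 mT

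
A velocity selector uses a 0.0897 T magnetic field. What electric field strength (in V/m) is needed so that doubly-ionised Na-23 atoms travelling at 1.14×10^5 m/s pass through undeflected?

E ≈ 1.02×10^4 V/m

qE = qvB ⇒ E = vB = (1.14×10^5)(0.0897) = 1.02×10^4 V/m.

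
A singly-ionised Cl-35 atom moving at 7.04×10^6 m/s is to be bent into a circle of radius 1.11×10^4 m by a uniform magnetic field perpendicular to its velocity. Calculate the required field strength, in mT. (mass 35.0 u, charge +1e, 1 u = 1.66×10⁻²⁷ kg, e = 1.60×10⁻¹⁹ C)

qvB = mv²/r gives B = mv/(qr).
B = (5.81×10^-26)(7.04×10^6) / [(1×1.60×10^-19)(1.11×10^4)] = 2.30×10^-4 T.

B ≈ 0.230 mT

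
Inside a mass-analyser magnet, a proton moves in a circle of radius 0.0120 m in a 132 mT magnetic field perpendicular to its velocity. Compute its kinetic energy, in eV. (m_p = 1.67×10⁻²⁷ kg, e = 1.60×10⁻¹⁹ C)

K ≈ 120 eV

v = qBr/m = (1×1.60×10^-19)(0.132)(0.0120) / (1.67×10^-27) = 1.52×10^5 m/s.
K = ½mv² = 0.5·(1.67×10^-27)·(1.52×10^5)² = 1.92×10^-17 J = 120 eV.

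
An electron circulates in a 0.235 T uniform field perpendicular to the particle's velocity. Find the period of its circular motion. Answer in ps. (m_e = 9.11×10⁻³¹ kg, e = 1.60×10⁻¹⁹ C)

T ≈ 152 ps

The cyclotron period is independent of speed: T = 2πm/(qB).
T = 2π(9.11×10^-31) / [(1×1.60×10^-19)(0.235)] = 1.52×10^-10 s.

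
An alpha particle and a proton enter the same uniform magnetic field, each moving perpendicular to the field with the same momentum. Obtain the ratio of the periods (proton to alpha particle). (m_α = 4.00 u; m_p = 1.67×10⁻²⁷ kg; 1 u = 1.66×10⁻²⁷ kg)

T = 2πm/(qB) is independent of speed, so T₂/T₁ = (m₂/q₂)/(m₁/q₁).
T_{proton}/T_{alpha particle} = (1.67×10^-27/1e) / (6.64×10^-27/2e) = 0.503.

ratio ≈ 0.503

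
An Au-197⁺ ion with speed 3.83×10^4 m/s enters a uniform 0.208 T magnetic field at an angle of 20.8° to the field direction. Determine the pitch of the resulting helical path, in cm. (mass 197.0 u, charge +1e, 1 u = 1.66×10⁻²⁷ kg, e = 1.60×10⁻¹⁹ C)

The velocity component along B is v∥ = v cos20.8° = 3.58×10^4 m/s.
The cyclotron period T = 2πm/(qB) = 6.17×10^-5 s is set by m, q, B alone.
Pitch = v∥·T = (3.58×10^4)(6.17×10^-5) = 2.21 m.

pitch ≈ 221 cm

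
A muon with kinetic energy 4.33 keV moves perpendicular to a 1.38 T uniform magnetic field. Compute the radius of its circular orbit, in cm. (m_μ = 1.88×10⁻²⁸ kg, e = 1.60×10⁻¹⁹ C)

r ≈ 0.231 cm

Convert the energy: K = 4.33 keV = 6.93×10^-16 J.
v = √(2K/m) = √(2·6.93×10^-16/1.88×10^-28) = 2.71×10^6 m/s.
r = mv/(qB) = (1.88×10^-28)(2.71×10^6) / [(1×1.60×10^-19)(1.38)] = 2.31×10^-3 m.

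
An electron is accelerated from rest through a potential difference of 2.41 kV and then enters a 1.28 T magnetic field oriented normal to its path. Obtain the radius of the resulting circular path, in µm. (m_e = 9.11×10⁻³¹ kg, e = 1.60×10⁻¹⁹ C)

The kinetic energy gained is K = qV = (1×1.60×10^-19)(2410) = 3.86×10^-16 J.
v = √(2K/m) = 2.91×10^7 m/s.
r = mv/(qB) = (9.11×10^-31)(2.91×10^7) / [(1×1.60×10^-19)(1.28)] = 1.29×10^-4 m.

r ≈ 129 µm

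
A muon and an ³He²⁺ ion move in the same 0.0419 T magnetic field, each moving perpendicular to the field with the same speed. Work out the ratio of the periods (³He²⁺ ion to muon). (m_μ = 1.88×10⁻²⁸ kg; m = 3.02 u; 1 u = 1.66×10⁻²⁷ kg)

T = 2πm/(qB) is independent of speed, so T₂/T₁ = (m₂/q₂)/(m₁/q₁).
T_{³He²⁺ ion}/T_{muon} = (5.01×10^-27/2e) / (1.88×10^-28/1e) = 13.3.

ratio ≈ 13.3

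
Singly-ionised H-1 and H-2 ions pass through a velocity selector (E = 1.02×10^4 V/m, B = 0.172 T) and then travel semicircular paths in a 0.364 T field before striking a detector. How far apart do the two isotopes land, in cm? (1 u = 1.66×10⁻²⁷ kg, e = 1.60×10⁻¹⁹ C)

Both emerge at v = E/B₁ = 5.93×10^4 m/s.
r = mv/(qB₂), so r₁ = 1.69×10^-3 m and r₂ = 3.38×10^-3 m, giving Δr = 1.69×10^-3 m.
After a semicircle each ion lands a diameter 2r from the entry slit, so the separation is 2Δr = 3.38×10^-3 m.

Δd ≈ 0.338 cm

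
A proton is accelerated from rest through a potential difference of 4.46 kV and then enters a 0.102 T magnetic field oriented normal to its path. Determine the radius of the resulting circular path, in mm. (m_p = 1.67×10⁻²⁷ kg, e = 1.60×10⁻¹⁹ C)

The kinetic energy gained is K = qV = (1×1.60×10^-19)(4460) = 7.14×10^-16 J.
v = √(2K/m) = 9.24×10^5 m/s.
r = mv/(qB) = (1.67×10^-27)(9.24×10^5) / [(1×1.60×10^-19)(0.102)] = 0.0946 m.

r ≈ 94.6 mm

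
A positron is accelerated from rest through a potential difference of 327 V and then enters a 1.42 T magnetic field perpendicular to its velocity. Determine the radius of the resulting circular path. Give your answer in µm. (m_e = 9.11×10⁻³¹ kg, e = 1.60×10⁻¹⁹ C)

r ≈ 43.0 µm

The kinetic energy gained is K = qV = (1×1.60×10^-19)(327) = 5.23×10^-17 J.
v = √(2K/m) = 1.07×10^7 m/s.
r = mv/(qB) = (9.11×10^-31)(1.07×10^7) / [(1×1.60×10^-19)(1.42)] = 4.30×10^-5 m.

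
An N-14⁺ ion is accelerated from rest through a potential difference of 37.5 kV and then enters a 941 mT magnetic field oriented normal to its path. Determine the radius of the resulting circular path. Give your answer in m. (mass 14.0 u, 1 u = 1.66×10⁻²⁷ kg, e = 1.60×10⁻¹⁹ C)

The kinetic energy gained is K = qV = (1×1.60×10^-19)(3.75×10^4) = 6.00×10^-15 J.
v = √(2K/m) = 7.19×10^5 m/s.
r = mv/(qB) = (2.32×10^-26)(7.19×10^5) / [(1×1.60×10^-19)(0.941)] = 0.111 m.

r ≈ 0.111 m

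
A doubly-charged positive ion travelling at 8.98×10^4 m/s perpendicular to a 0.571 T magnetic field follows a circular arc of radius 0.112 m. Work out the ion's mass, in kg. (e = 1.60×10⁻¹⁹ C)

qvB = mv²/r ⇒ m = qBr/v.
m = (2×1.60×10^-19)(0.571)(0.112) / (8.98×10^4) = 2.28×10^-25 kg.

m ≈ 2.28×10^-25 kg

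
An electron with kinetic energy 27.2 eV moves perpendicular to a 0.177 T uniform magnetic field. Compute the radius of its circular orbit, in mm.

Convert the energy: K = 27.2 eV = 4.35×10^-18 J.
v = √(2K/m) = √(2·4.35×10^-18/9.11×10^-31) = 3.09×10^6 m/s.
r = mv/(qB) = (9.11×10^-31)(3.09×10^6) / [(1×1.60×10^-19)(0.177)] = 9.94×10^-5 m.

r ≈ 0.0994 mm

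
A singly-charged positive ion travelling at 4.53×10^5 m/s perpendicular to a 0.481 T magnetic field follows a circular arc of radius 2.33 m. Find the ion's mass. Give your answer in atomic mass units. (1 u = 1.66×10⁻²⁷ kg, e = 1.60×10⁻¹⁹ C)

m ≈ 238 u

qvB = mv²/r ⇒ m = qBr/v.
m = (1×1.60×10^-19)(0.481)(2.33) / (4.53×10^5) = 3.96×10^-25 kg = 238 u.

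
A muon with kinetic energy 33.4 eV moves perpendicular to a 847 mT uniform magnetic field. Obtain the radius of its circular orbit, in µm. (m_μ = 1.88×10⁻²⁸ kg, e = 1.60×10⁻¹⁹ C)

r ≈ 331 µm

Convert the energy: K = 33.4 eV = 5.34×10^-18 J.
v = √(2K/m) = √(2·5.34×10^-18/1.88×10^-28) = 2.38×10^5 m/s.
r = mv/(qB) = (1.88×10^-28)(2.38×10^5) / [(1×1.60×10^-19)(0.847)] = 3.31×10^-4 m.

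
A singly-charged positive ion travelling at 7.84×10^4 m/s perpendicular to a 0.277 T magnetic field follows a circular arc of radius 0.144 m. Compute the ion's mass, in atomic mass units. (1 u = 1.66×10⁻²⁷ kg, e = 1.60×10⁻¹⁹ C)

qvB = mv²/r ⇒ m = qBr/v.
m = (1×1.60×10^-19)(0.277)(0.144) / (7.84×10^4) = 8.14×10^-26 kg = 49.0 u.

m ≈ 49.0 u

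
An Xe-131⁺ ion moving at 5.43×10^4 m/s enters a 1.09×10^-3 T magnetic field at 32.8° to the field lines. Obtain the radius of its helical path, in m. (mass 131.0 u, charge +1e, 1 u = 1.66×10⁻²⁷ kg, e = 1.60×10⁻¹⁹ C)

r ≈ 36.7 m

Only the perpendicular component v⊥ = v sin32.8° = 2.94×10^4 m/s is bent by the field.
r = m v⊥ /(qB) = (2.17×10^-25)(2.94×10^4) / [(1×1.60×10^-19)(1.09×10^-3)] = 36.7 m.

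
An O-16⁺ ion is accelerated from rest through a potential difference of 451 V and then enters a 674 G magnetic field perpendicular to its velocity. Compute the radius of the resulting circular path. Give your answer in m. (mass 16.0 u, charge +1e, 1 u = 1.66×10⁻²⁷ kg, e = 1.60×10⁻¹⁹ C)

The kinetic energy gained is K = qV = (1×1.60×10^-19)(451) = 7.22×10^-17 J.
v = √(2K/m) = 7.37×10^4 m/s.
r = mv/(qB) = (2.66×10^-26)(7.37×10^4) / [(1×1.60×10^-19)(0.0674)] = 0.182 m.

r ≈ 0.182 m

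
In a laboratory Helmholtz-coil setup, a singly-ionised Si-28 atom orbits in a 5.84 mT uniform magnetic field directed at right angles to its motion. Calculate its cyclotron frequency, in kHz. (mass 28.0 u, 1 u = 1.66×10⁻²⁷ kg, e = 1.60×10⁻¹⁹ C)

f ≈ 3.20 kHz

f = qB/(2πm) = (1×1.60×10^-19)(5.84×10^-3) / [2π(4.65×10^-26)] = 3200 Hz.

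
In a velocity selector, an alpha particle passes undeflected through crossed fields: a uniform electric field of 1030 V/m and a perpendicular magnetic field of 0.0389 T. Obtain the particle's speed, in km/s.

For zero net force, qE = qvB, so v = E/B.
v = (1030) / (0.0389) = 2.65×10^4 m/s.

v ≈ 26.5 km/s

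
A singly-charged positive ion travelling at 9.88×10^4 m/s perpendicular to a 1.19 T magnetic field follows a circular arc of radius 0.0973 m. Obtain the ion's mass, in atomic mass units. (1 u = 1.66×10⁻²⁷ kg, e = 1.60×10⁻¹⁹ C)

qvB = mv²/r ⇒ m = qBr/v.
m = (1×1.60×10^-19)(1.19)(0.0973) / (9.88×10^4) = 1.88×10^-25 kg = 113 u.

m ≈ 113 u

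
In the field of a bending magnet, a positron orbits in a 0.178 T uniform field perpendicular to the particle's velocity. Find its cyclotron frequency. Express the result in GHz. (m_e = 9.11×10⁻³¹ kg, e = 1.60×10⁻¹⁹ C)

f = qB/(2πm) = (1×1.60×10^-19)(0.178) / [2π(9.11×10^-31)] = 4.98×10^9 Hz.

f ≈ 4.98 GHz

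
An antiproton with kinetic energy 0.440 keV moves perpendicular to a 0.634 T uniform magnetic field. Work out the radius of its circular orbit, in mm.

r ≈ 4.78 mm

Convert the energy: K = 0.440 keV = 7.04×10^-17 J.
v = √(2K/m) = √(2·7.04×10^-17/1.67×10^-27) = 2.90×10^5 m/s.
r = mv/(qB) = (1.67×10^-27)(2.90×10^5) / [(1×1.60×10^-19)(0.634)] = 4.78×10^-3 m.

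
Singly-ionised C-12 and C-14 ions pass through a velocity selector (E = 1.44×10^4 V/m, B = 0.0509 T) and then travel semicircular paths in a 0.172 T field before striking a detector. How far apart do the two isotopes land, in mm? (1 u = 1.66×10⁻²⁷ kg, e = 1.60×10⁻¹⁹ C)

Δd ≈ 68.3 mm

Both emerge at v = E/B₁ = 2.83×10^5 m/s.
r = mv/(qB₂), so r₁ = 0.2048 m and r₂ = 0.2389 m, giving Δr = 0.0341 m.
After a semicircle each ion lands a diameter 2r from the entry slit, so the separation is 2Δr = 0.0683 m.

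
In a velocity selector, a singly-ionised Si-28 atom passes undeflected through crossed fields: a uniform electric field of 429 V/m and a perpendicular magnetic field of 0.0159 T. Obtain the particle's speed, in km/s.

For zero net force, qE = qvB, so v = E/B.
v = (429) / (0.0159) = 2.70×10^4 m/s.

v ≈ 27.0 km/s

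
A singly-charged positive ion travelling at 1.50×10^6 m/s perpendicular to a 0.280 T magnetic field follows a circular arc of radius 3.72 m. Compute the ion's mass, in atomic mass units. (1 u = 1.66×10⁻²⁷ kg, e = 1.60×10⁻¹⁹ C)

qvB = mv²/r ⇒ m = qBr/v.
m = (1×1.60×10^-19)(0.280)(3.72) / (1.50×10^6) = 1.11×10^-25 kg = 66.9 u.

m ≈ 66.9 u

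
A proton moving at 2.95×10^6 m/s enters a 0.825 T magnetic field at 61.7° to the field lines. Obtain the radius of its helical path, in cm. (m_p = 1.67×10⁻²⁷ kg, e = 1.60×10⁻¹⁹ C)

Only the perpendicular component v⊥ = v sin61.7° = 2.60×10^6 m/s is bent by the field.
r = m v⊥ /(qB) = (1.67×10^-27)(2.60×10^6) / [(1×1.60×10^-19)(0.825)] = 0.0329 m.

r ≈ 3.29 cm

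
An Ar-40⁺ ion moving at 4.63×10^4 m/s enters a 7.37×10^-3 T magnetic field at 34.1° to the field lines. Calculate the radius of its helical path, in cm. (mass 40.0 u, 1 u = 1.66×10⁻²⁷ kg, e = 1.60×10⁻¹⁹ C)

r ≈ 146 cm

Only the perpendicular component v⊥ = v sin34.1° = 2.60×10^4 m/s is bent by the field.
r = m v⊥ /(qB) = (6.64×10^-26)(2.60×10^4) / [(1×1.60×10^-19)(7.37×10^-3)] = 1.46 m.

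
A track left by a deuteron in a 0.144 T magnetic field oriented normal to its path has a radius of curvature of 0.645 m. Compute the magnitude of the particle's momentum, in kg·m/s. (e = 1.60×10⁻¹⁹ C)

Since qvB = mv²/r, the momentum p = mv = qBr.
p = (1×1.60×10^-19)(0.144)(0.645) = 1.49×10^-20 kg·m/s.

p ≈ 1.49×10^-20 kg·m/s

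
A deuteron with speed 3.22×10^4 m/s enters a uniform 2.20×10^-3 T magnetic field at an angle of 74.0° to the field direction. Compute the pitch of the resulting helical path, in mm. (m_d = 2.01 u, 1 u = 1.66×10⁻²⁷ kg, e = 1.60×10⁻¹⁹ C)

The velocity component along B is v∥ = v cos74.0° = 8880 m/s.
The cyclotron period T = 2πm/(qB) = 5.96×10^-5 s is set by m, q, B alone.
Pitch = v∥·T = (8880)(5.96×10^-5) = 0.529 m.

pitch ≈ 529 mm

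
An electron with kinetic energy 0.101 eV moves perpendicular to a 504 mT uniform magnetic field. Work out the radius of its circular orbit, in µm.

Convert the energy: K = 0.101 eV = 1.62×10^-20 J.
v = √(2K/m) = √(2·1.62×10^-20/9.11×10^-31) = 1.88×10^5 m/s.
r = mv/(qB) = (9.11×10^-31)(1.88×10^5) / [(1×1.60×10^-19)(0.504)] = 2.13×10^-6 m.

r ≈ 2.13 µm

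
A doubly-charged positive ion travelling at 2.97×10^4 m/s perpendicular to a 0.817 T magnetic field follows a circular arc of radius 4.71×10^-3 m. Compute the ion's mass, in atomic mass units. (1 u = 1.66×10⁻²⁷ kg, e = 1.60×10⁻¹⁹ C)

qvB = mv²/r ⇒ m = qBr/v.
m = (2×1.60×10^-19)(0.817)(4.71×10^-3) / (2.97×10^4) = 4.15×10^-26 kg = 25.0 u.

m ≈ 25.0 u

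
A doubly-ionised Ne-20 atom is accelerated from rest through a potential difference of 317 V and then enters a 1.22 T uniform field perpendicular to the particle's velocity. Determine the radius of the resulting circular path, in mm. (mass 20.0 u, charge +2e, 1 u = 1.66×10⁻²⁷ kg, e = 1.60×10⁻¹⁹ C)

The kinetic energy gained is K = qV = (2×1.60×10^-19)(317) = 1.01×10^-16 J.
v = √(2K/m) = 7.82×10^4 m/s.
r = mv/(qB) = (3.32×10^-26)(7.82×10^4) / [(2×1.60×10^-19)(1.22)] = 6.65×10^-3 m.

r ≈ 6.65 mm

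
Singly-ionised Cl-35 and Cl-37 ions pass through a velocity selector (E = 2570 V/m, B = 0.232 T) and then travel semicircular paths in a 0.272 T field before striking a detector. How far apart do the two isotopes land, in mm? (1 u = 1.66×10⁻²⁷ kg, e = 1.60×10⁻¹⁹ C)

Both emerge at v = E/B₁ = 1.11×10^4 m/s.
r = mv/(qB₂), so r₁ = 0.014789 m and r₂ = 0.015634 m, giving Δr = 8.45×10^-4 m.
After a semicircle each ion lands a diameter 2r from the entry slit, so the separation is 2Δr = 1.69×10^-3 m.

Δd ≈ 1.69 mm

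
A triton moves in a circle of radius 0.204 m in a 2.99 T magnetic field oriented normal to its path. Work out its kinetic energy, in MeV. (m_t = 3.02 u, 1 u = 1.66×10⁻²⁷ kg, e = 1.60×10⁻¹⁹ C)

K ≈ 5.94 MeV

v = qBr/m = (1×1.60×10^-19)(2.99)(0.204) / (5.01×10^-27) = 1.95×10^7 m/s.
K = ½mv² = 0.5·(5.01×10^-27)·(1.95×10^7)² = 9.50×10^-13 J = 5.94 MeV.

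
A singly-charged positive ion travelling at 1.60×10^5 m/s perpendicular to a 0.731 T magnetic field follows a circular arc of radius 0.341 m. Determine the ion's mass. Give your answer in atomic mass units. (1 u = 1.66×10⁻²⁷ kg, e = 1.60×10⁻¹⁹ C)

qvB = mv²/r ⇒ m = qBr/v.
m = (1×1.60×10^-19)(0.731)(0.341) / (1.60×10^5) = 2.49×10^-25 kg = 150 u.

m ≈ 150 u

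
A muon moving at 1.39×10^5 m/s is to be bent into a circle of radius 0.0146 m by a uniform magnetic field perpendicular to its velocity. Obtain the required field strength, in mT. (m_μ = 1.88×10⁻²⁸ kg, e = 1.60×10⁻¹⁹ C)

B ≈ 11.2 mT

qvB = mv²/r gives B = mv/(qr).
B = (1.88×10^-28)(1.39×10^5) / [(1×1.60×10^-19)(0.0146)] = 0.0112 T.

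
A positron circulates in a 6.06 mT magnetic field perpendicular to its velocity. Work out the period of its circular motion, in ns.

T ≈ 5.90 ns

The cyclotron period is independent of speed: T = 2πm/(qB).
T = 2π(9.11×10^-31) / [(1×1.60×10^-19)(6.06×10^-3)] = 5.90×10^-9 s.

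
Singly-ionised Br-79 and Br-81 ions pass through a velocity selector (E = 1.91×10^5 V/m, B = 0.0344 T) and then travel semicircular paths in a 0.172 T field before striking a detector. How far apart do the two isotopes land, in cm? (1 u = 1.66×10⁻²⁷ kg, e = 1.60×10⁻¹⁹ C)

Δd ≈ 134 cm

Both emerge at v = E/B₁ = 5.55×10^6 m/s.
r = mv/(qB₂), so r₁ = 26.458 m and r₂ = 27.128 m, giving Δr = 0.670 m.
After a semicircle each ion lands a diameter 2r from the entry slit, so the separation is 2Δr = 1.34 m.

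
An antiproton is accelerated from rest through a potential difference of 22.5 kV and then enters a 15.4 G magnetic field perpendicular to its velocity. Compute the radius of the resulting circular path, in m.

r ≈ 14.1 m

The kinetic energy gained is K = qV = (1×1.60×10^-19)(2.25×10^4) = 3.60×10^-15 J.
v = √(2K/m) = 2.08×10^6 m/s.
r = mv/(qB) = (1.67×10^-27)(2.08×10^6) / [(1×1.60×10^-19)(1.54×10^-3)] = 14.1 m.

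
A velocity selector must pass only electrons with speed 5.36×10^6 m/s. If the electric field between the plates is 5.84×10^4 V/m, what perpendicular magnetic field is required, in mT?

B ≈ 10.9 mT

qE = qvB ⇒ B = E/v = (5.84×10^4) / (5.36×10^6) = 0.0109 T.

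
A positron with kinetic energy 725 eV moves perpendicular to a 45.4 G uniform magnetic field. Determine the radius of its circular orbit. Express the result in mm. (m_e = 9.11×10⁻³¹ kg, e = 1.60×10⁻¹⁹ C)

Convert the energy: K = 725 eV = 1.16×10^-16 J.
v = √(2K/m) = √(2·1.16×10^-16/9.11×10^-31) = 1.60×10^7 m/s.
r = mv/(qB) = (9.11×10^-31)(1.60×10^7) / [(1×1.60×10^-19)(4.54×10^-3)] = 0.0200 m.

r ≈ 20.0 mm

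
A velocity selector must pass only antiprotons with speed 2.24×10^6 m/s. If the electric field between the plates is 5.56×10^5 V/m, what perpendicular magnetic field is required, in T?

B ≈ 0.248 T

qE = qvB ⇒ B = E/v = (5.56×10^5) / (2.24×10^6) = 0.248 T.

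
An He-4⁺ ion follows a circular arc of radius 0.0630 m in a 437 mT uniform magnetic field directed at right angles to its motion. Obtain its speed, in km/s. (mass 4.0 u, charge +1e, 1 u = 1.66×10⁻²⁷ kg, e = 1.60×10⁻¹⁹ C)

From qvB = mv²/r, v = qBr/m.
v = (1×1.60×10^-19)(0.437)(0.0630) / (6.64×10^-27) = 6.63×10^5 m/s.

v ≈ 663 km/s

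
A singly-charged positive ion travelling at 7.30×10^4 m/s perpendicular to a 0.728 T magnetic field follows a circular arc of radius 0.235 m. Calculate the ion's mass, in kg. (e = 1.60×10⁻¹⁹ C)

m ≈ 3.75×10^-25 kg

qvB = mv²/r ⇒ m = qBr/v.
m = (1×1.60×10^-19)(0.728)(0.235) / (7.30×10^4) = 3.75×10^-25 kg.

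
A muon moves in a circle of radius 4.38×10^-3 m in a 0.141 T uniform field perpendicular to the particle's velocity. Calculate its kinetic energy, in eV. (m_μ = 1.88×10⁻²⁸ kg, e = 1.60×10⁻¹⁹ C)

v = qBr/m = (1×1.60×10^-19)(0.141)(4.38×10^-3) / (1.88×10^-28) = 5.26×10^5 m/s.
K = ½mv² = 0.5·(1.88×10^-28)·(5.26×10^5)² = 2.60×10^-17 J = 162 eV.

K ≈ 162 eV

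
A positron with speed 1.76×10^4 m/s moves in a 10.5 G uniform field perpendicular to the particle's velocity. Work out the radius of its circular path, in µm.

r ≈ 95.4 µm

The magnetic force provides the centripetal force: qvB = mv²/r, so r = mv/(qB).
r = (9.11×10^-31 kg)(1.76×10^4 m/s) / [(1×1.60×10^-19 C)(1.05×10^-3 T)] = 9.54×10^-5 m.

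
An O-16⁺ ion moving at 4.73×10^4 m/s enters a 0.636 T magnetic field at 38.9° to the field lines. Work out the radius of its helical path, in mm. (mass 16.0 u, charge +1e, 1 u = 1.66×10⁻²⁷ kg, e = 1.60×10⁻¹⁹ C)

Only the perpendicular component v⊥ = v sin38.9° = 2.97×10^4 m/s is bent by the field.
r = m v⊥ /(qB) = (2.66×10^-26)(2.97×10^4) / [(1×1.60×10^-19)(0.636)] = 7.75×10^-3 m.

r ≈ 7.75 mm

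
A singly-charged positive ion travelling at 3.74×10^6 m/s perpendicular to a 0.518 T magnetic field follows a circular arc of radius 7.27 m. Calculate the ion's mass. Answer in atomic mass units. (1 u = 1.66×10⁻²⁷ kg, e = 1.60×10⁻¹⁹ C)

qvB = mv²/r ⇒ m = qBr/v.
m = (1×1.60×10^-19)(0.518)(7.27) / (3.74×10^6) = 1.61×10^-25 kg = 97.1 u.

m ≈ 97.1 u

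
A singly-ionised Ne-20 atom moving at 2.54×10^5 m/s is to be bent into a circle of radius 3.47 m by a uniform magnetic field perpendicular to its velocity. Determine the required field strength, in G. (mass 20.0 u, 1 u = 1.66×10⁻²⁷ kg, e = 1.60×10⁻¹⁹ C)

qvB = mv²/r gives B = mv/(qr).
B = (3.32×10^-26)(2.54×10^5) / [(1×1.60×10^-19)(3.47)] = 0.0152 T.

B ≈ 152 G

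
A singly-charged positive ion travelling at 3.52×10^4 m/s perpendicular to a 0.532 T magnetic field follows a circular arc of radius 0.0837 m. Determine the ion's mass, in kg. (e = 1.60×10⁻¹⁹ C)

m ≈ 2.02×10^-25 kg

qvB = mv²/r ⇒ m = qBr/v.
m = (1×1.60×10^-19)(0.532)(0.0837) / (3.52×10^4) = 2.02×10^-25 kg.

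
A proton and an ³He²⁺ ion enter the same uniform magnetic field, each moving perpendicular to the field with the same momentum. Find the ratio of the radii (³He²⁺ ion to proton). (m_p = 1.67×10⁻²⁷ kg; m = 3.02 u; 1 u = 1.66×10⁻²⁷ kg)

r = p/(qB) ⇒ at equal p, r ∝ 1/q.
r_{³He²⁺ ion}/r_{proton} = 0.500.

ratio ≈ 0.500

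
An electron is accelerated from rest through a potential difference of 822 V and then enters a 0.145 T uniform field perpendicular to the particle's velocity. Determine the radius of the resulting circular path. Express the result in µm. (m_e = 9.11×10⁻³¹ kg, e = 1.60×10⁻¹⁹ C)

r ≈ 667 µm

The kinetic energy gained is K = qV = (1×1.60×10^-19)(822) = 1.32×10^-16 J.
v = √(2K/m) = 1.70×10^7 m/s.
r = mv/(qB) = (9.11×10^-31)(1.70×10^7) / [(1×1.60×10^-19)(0.145)] = 6.67×10^-4 m.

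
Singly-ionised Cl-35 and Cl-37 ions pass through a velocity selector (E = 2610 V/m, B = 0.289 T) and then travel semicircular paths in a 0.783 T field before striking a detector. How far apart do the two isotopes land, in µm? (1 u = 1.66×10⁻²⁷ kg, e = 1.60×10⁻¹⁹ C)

Both emerge at v = E/B₁ = 9030 m/s.
r = mv/(qB₂), so r₁ = 4.188×10^-3 m and r₂ = 4.428×10^-3 m, giving Δr = 2.39×10^-4 m.
After a semicircle each ion lands a diameter 2r from the entry slit, so the separation is 2Δr = 4.79×10^-4 m.

Δd ≈ 479 µm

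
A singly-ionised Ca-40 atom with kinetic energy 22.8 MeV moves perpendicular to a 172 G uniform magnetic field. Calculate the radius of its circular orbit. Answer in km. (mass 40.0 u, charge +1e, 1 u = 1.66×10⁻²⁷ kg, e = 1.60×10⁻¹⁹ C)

Convert the energy: K = 22.8 MeV = 3.65×10^-12 J.
v = √(2K/m) = √(2·3.65×10^-12/6.64×10^-26) = 1.05×10^7 m/s.
r = mv/(qB) = (6.64×10^-26)(1.05×10^7) / [(1×1.60×10^-19)(0.0172)] = 253 m.

r ≈ 0.253 km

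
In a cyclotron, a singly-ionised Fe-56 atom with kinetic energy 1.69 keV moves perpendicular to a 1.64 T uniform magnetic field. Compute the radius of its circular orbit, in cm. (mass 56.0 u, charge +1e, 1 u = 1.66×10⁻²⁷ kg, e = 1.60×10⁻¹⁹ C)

r ≈ 2.70 cm

Convert the energy: K = 1.69 keV = 2.70×10^-16 J.
v = √(2K/m) = √(2·2.70×10^-16/9.30×10^-26) = 7.63×10^4 m/s.
r = mv/(qB) = (9.30×10^-26)(7.63×10^4) / [(1×1.60×10^-19)(1.64)] = 0.0270 m.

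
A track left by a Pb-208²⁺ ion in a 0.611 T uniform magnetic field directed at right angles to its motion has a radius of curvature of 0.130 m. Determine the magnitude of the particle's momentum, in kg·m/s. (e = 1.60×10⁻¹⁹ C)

p ≈ 2.54×10^-20 kg·m/s

Since qvB = mv²/r, the momentum p = mv = qBr.
p = (2×1.60×10^-19)(0.611)(0.130) = 2.54×10^-20 kg·m/s.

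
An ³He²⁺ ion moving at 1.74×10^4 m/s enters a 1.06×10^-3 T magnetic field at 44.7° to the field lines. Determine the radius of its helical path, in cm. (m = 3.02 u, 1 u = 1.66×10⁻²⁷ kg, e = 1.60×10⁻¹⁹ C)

r ≈ 18.1 cm

Only the perpendicular component v⊥ = v sin44.7° = 1.22×10^4 m/s is bent by the field.
r = m v⊥ /(qB) = (5.01×10^-27)(1.22×10^4) / [(2×1.60×10^-19)(1.06×10^-3)] = 0.181 m.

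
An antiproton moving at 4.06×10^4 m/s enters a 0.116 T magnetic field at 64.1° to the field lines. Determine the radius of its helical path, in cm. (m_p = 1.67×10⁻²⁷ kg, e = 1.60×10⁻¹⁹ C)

r ≈ 0.329 cm

Only the perpendicular component v⊥ = v sin64.1° = 3.65×10^4 m/s is bent by the field.
r = m v⊥ /(qB) = (1.67×10^-27)(3.65×10^4) / [(1×1.60×10^-19)(0.116)] = 3.29×10^-3 m.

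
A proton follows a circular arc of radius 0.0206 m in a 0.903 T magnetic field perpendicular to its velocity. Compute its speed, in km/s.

From qvB = mv²/r, v = qBr/m.
v = (1×1.60×10^-19)(0.903)(0.0206) / (1.67×10^-27) = 1.78×10^6 m/s.

v ≈ 1780 km/s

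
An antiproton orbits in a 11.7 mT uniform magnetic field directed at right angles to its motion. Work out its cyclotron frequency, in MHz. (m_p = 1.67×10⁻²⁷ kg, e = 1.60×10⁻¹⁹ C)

f = qB/(2πm) = (1×1.60×10^-19)(0.0117) / [2π(1.67×10^-27)] = 1.78×10^5 Hz.

f ≈ 0.178 MHz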